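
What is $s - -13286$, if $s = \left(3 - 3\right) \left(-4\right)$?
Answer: $13286$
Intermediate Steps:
$s = 0$ ($s = 0 \left(-4\right) = 0$)
$s - -13286 = 0 - -13286 = 0 + 13286 = 13286$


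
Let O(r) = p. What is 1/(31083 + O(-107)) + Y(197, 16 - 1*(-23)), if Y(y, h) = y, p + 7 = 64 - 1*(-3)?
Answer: 6135172/31143 ≈ 197.00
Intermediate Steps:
p = 60 (p = -7 + (64 - 1*(-3)) = -7 + (64 + 3) = -7 + 67 = 60)
O(r) = 60
1/(31083 + O(-107)) + Y(197, 16 - 1*(-23)) = 1/(31083 + 60) + 197 = 1/31143 + 197 = 6135172/31143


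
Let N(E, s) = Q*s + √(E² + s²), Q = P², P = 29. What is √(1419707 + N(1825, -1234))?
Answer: √(381913 + √4853381) ≈ 619.77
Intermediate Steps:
Q = 841 (Q = 29² = 841)
N(E, s) = √(E² + s²) + 841*s (N(E, s) = 841*s + √(E² + s²) = √(E² + s²) + 841*s)
√(1419707 + N(1825, -1234)) = √(1419707 + (√(1825² + (-1234)²) + 841*(-1234))) = √(1419707 + (√(3330625 + 1522756) - 1037794)) = √(1419707 + (√4853381 - 1037794)) = √(1419707 + (-1037794 + √4853381)) = √(381913 + √4853381)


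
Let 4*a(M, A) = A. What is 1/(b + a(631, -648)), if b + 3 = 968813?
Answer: 1/968648 ≈ 1.0324e-6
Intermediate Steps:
b = 968810 (b = -3 + 968813 = 968810)
a(M, A) = A/4
1/(b + a(631, -648)) = 1/(968810 + (¼)*(-648)) = 1/(968810 - 162) = 1/968648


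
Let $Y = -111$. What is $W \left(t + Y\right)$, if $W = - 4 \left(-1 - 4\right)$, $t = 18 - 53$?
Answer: $-2920$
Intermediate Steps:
$t = -35$
$W = 20$ ($W = \left(-4\right) \left(-5\right) = 20$)
$W \left(t + Y\right) = 20 \left(-35 - 111\right) = 20 \left(-146\right) = -2920$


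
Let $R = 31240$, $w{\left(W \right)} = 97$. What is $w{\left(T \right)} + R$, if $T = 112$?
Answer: $31337$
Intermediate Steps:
$w{\left(T \right)} + R = 97 + 31240 = 31337$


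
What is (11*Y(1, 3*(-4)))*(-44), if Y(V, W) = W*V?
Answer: 5808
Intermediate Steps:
Y(V, W) = V*W
(11*Y(1, 3*(-4)))*(-44) = (11*(1*(3*(-4))))*(-44) = (11*(1*(-12)))*(-44) = (11*(-12))*(-44) = -132*(-44) = 5808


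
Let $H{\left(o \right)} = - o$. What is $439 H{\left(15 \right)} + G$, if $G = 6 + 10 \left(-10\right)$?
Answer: $-6679$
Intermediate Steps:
$G = -94$ ($G = 6 - 100 = -94$)
$439 H{\left(15 \right)} + G = 439 \left(\left(-1\right) 15\right) - 94 = 439 \left(-15\right) - 94 = -6585 - 94 = -6679$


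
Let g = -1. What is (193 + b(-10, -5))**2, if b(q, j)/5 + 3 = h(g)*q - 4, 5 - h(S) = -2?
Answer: 36864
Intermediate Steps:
h(S) = 7 (h(S) = 5 - 1*(-2) = 5 + 2 = 7)
b(q, j) = -35 + 35*q (b(q, j) = -15 + 5*(7*q - 4) = -15 + 5*(-4 + 7*q) = -15 + (-20 + 35*q) = -35 + 35*q)
(193 + b(-10, -5))**2 = (193 + (-35 + 35*(-10)))**2 = (193 + (-35 - 350))**2 = (193 - 385)**2 = (-192)**2 = 36864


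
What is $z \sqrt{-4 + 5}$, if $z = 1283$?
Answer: $1283$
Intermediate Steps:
$z \sqrt{-4 + 5} = 1283 \sqrt{-4 + 5} = 1283 \sqrt{1} = 1283 \cdot 1 = 1283$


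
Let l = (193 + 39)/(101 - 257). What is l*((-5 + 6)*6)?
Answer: -116/13 ≈ -8.9231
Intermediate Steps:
l = -58/39 (l = 232/(-156) = 232*(-1/156) = -58/39 ≈ -1.4872)
l*((-5 + 6)*6) = -58*(-5 + 6)*6/39 = -58*6/39 = -58/39*6 = -116/13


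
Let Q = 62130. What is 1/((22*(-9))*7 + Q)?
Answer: 1/60744 ≈ 1.6463e-5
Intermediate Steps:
1/((22*(-9))*7 + Q) = 1/((22*(-9))*7 + 62130) = 1/(-198*7 + 62130) = 1/(-1386 + 62130) = 1/60744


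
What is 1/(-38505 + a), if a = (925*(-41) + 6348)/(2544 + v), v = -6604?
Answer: -580/22328389 ≈ -2.5976e-5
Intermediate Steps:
a = 4511/580 (a = (925*(-41) + 6348)/(2544 - 6604) = (-37925 + 6348)/(-4060) = -31577*(-1/4060) = 4511/580 ≈ 7.7776)
1/(-38505 + a) = 1/(-38505 + 4511/580) = 1/(-22328389/580) = -580/22328389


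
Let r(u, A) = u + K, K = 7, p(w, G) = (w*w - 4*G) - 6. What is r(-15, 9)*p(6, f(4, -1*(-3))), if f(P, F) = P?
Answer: -112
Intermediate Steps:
p(w, G) = -6 + w**2 - 4*G (p(w, G) = (w**2 - 4*G) - 6 = -6 + w**2 - 4*G)
r(u, A) = 7 + u (r(u, A) = u + 7 = 7 + u)
r(-15, 9)*p(6, f(4, -1*(-3))) = (7 - 15)*(-6 + 6**2 - 4*4) = -8*(-6 + 36 - 16) = -8*14 = -112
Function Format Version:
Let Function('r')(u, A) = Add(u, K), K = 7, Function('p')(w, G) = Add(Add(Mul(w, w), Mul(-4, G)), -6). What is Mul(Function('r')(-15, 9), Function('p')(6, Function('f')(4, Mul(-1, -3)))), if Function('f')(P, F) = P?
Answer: -112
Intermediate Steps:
Function('p')(w, G) = Add(-6, Pow(w, 2), Mul(-4, G)) (Function('p')(w, G) = Add(Add(Pow(w, 2), Mul(-4, G)), -6) = Add(-6, Pow(w, 2), Mul(-4, G)))
Function('r')(u, A) = Add(7, u) (Function('r')(u, A) = Add(u, 7) = Add(7, u))
Mul(Function('r')(-15, 9), Function('p')(6, Function('f')(4, Mul(-1, -3)))) = Mul(Add(7, -15), Add(-6, Pow(6, 2), Mul(-4, 4))) = Mul(-8, Add(-6, 36, -16)) = Mul(-8, 14) = -112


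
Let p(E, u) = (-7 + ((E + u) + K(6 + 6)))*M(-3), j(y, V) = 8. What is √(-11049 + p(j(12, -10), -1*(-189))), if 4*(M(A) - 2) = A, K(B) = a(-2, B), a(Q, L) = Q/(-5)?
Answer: I*√10811 ≈ 103.98*I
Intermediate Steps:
a(Q, L) = -Q/5 (a(Q, L) = Q*(-⅕) = -Q/5)
K(B) = ⅖ (K(B) = -⅕*(-2) = ⅖)
M(A) = 2 + A/4
p(E, u) = -33/4 + 5*E/4 + 5*u/4 (p(E, u) = (-7 + ((E + u) + ⅖))*(2 + (¼)*(-3)) = (-7 + (⅖ + E + u))*(2 - ¾) = (-33/5 + E + u)*(5/4) = -33/4 + 5*E/4 + 5*u/4)
√(-11049 + p(j(12, -10), -1*(-189))) = √(-11049 + (-33/4 + (5/4)*8 + 5*(-1*(-189))/4)) = √(-11049 + (-33/4 + 10 + (5/4)*189)) = √(-11049 + (-33/4 + 10 + 945/4)) = √(-11049 + 238) = √(-10811) = I*√10811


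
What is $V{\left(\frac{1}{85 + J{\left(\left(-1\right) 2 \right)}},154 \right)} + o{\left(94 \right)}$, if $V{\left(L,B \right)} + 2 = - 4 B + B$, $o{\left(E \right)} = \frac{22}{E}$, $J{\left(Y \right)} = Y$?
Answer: $- \frac{21797}{47} \approx -463.77$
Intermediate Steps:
$V{\left(L,B \right)} = -2 - 3 B$ ($V{\left(L,B \right)} = -2 + \left(- 4 B + B\right) = -2 - 3 B$)
$V{\left(\frac{1}{85 + J{\left(\left(-1\right) 2 \right)}},154 \right)} + o{\left(94 \right)} = \left(-2 - 462\right) + \frac{22}{94} = \left(-2 - 462\right) + 22 \cdot \frac{1}{94} = -464 + \frac{11}{47} = - \frac{21797}{47}$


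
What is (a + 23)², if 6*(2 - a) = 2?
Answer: 5476/9 ≈ 608.44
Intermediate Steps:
a = 5/3 (a = 2 - ⅙*2 = 2 - ⅓ = 5/3 ≈ 1.6667)
(a + 23)² = (5/3 + 23)² = (74/3)² = 5476/9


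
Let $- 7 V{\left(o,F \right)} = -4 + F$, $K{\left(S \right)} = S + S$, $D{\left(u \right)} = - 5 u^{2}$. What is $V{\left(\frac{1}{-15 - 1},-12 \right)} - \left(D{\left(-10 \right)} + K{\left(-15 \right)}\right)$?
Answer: $\frac{3726}{7} \approx 532.29$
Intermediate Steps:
$K{\left(S \right)} = 2 S$
$V{\left(o,F \right)} = \frac{4}{7} - \frac{F}{7}$ ($V{\left(o,F \right)} = - \frac{-4 + F}{7} = \frac{4}{7} - \frac{F}{7}$)
$V{\left(\frac{1}{-15 - 1},-12 \right)} - \left(D{\left(-10 \right)} + K{\left(-15 \right)}\right) = \left(\frac{4}{7} - - \frac{12}{7}\right) - \left(- 5 \left(-10\right)^{2} + 2 \left(-15\right)\right) = \left(\frac{4}{7} + \frac{12}{7}\right) - \left(\left(-5\right) 100 - 30\right) = \frac{16}{7} - \left(-500 - 30\right) = \frac{16}{7} - -530 = \frac{16}{7} + 530 = \frac{3726}{7}$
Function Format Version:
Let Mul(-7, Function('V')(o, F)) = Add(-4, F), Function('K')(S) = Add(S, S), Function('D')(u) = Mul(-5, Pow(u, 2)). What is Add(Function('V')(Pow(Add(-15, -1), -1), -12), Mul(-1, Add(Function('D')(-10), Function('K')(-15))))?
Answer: Rational(3726, 7) ≈ 532.29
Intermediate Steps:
Function('K')(S) = Mul(2, S)
Function('V')(o, F) = Add(Rational(4, 7), Mul(Rational(-1, 7), F)) (Function('V')(o, F) = Mul(Rational(-1, 7), Add(-4, F)) = Add(Rational(4, 7), Mul(Rational(-1, 7), F)))
Add(Function('V')(Pow(Add(-15, -1), -1), -12), Mul(-1, Add(Function('D')(-10), Function('K')(-15)))) = Add(Add(Rational(4, 7), Mul(Rational(-1, 7), -12)), Mul(-1, Add(Mul(-5, Pow(-10, 2)), Mul(2, -15)))) = Add(Add(Rational(4, 7), Rational(12, 7)), Mul(-1, Add(Mul(-5, 100), -30))) = Add(Rational(16, 7), Mul(-1, Add(-500, -30))) = Add(Rational(16, 7), Mul(-1, -530)) = Add(Rational(16, 7), 530) = Rational(3726, 7)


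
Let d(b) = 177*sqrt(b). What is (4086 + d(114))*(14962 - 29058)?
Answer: -57596256 - 2494992*sqrt(114) ≈ -8.4236e+7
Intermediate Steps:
(4086 + d(114))*(14962 - 29058) = (4086 + 177*sqrt(114))*(14962 - 29058) = (4086 + 177*sqrt(114))*(-14096) = -57596256 - 2494992*sqrt(114)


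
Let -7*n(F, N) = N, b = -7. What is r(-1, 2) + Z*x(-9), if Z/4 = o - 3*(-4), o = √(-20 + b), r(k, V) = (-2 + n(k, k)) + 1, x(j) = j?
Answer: -3030/7 - 108*I*√3 ≈ -432.86 - 187.06*I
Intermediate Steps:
n(F, N) = -N/7
r(k, V) = -1 - k/7 (r(k, V) = (-2 - k/7) + 1 = -1 - k/7)
o = 3*I*√3 (o = √(-20 - 7) = √(-27) = 3*I*√3 ≈ 5.1962*I)
Z = 48 + 12*I*√3 (Z = 4*(3*I*√3 - 3*(-4)) = 4*(3*I*√3 + 12) = 4*(12 + 3*I*√3) = 48 + 12*I*√3 ≈ 48.0 + 20.785*I)
r(-1, 2) + Z*x(-9) = (-1 - ⅐*(-1)) + (48 + 12*I*√3)*(-9) = (-1 + ⅐) + (-432 - 108*I*√3) = -6/7 + (-432 - 108*I*√3) = -3030/7 - 108*I*√3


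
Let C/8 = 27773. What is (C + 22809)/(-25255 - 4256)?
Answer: -244993/29511 ≈ -8.3018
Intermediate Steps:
C = 222184 (C = 8*27773 = 222184)
(C + 22809)/(-25255 - 4256) = (222184 + 22809)/(-25255 - 4256) = 244993/(-29511) = 244993*(-1/29511) = -244993/29511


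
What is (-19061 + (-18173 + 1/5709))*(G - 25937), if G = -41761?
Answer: 4796829910230/1903 ≈ 2.5207e+9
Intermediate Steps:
(-19061 + (-18173 + 1/5709))*(G - 25937) = (-19061 + (-18173 + 1/5709))*(-41761 - 25937) = (-19061 + (-18173 + 1/5709))*(-67698) = (-19061 - 103749656/5709)*(-67698) = -212568905/5709*(-67698) = 4796829910230/1903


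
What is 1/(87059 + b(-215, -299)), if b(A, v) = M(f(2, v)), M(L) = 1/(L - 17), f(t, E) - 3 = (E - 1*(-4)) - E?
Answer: 10/870589 ≈ 1.1486e-5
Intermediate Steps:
f(t, E) = 7 (f(t, E) = 3 + ((E - 1*(-4)) - E) = 3 + ((E + 4) - E) = 3 + ((4 + E) - E) = 3 + 4 = 7)
M(L) = 1/(-17 + L)
b(A, v) = -1/10 (b(A, v) = 1/(-17 + 7) = 1/(-10) = -1/10)
1/(87059 + b(-215, -299)) = 1/(87059 - 1/10) = 1/(870589/10) = 10/870589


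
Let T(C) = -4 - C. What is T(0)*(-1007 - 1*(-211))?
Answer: 3184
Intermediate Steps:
T(0)*(-1007 - 1*(-211)) = (-4 - 1*0)*(-1007 - 1*(-211)) = (-4 + 0)*(-1007 + 211) = -4*(-796) = 3184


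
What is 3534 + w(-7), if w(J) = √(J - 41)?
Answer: 3534 + 4*I*√3 ≈ 3534.0 + 6.9282*I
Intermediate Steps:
w(J) = √(-41 + J)
3534 + w(-7) = 3534 + √(-41 - 7) = 3534 + √(-48) = 3534 + 4*I*√3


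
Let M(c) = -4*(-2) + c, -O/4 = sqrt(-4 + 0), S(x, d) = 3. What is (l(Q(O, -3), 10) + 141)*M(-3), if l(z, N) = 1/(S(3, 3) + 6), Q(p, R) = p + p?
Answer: 6350/9 ≈ 705.56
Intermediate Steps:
O = -8*I (O = -4*sqrt(-4 + 0) = -8*I ≈ -8.0*I)
Q(p, R) = 2*p
M(c) = 8 + c
l(z, N) = 1/9 (l(z, N) = 1/(3 + 6) = 1/9)
(l(Q(O, -3), 10) + 141)*M(-3) = (1/9 + 141)*(8 - 3) = (1270/9)*5 = 6350/9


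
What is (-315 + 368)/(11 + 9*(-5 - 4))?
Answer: -53/70 ≈ -0.75714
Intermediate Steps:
(-315 + 368)/(11 + 9*(-5 - 4)) = 53/(11 + 9*(-9)) = 53/(11 - 81) = 53/(-70) = 53*(-1/70) = -53/70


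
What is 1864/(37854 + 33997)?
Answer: 1864/71851 ≈ 0.025943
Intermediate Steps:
1864/(37854 + 33997) = 1864/71851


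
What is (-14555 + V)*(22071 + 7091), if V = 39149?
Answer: 717210228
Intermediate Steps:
(-14555 + V)*(22071 + 7091) = (-14555 + 39149)*(22071 + 7091) = 24594*29162 = 717210228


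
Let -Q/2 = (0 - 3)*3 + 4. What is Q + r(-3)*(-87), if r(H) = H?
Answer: 271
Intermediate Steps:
Q = 10 (Q = -2*((0 - 3)*3 + 4) = -2*(-3*3 + 4) = -2*(-9 + 4) = -2*(-5) = 10)
Q + r(-3)*(-87) = 10 - 3*(-87) = 10 + 261 = 271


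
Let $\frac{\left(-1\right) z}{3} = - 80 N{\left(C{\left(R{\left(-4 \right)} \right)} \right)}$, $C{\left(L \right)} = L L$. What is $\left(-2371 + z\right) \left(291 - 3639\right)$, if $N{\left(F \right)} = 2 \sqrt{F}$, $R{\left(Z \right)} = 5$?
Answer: $-97092$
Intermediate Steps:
$C{\left(L \right)} = L^{2}$
$z = 2400$ ($z = - 3 \left(- 80 \cdot 2 \sqrt{5^{2}}\right) = - 3 \left(- 80 \cdot 2 \sqrt{25}\right) = - 3 \left(- 80 \cdot 2 \cdot 5\right) = - 3 \left(\left(-80\right) 10\right) = \left(-3\right) \left(-800\right) = 2400$)
$\left(-2371 + z\right) \left(291 - 3639\right) = \left(-2371 + 2400\right) \left(291 - 3639\right) = 29 \left(-3348\right) = -97092$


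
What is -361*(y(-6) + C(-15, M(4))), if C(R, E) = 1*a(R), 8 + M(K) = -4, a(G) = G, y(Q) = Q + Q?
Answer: 9747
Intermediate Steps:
y(Q) = 2*Q
M(K) = -12 (M(K) = -8 - 4 = -12)
C(R, E) = R (C(R, E) = 1*R = R)
-361*(y(-6) + C(-15, M(4))) = -361*(2*(-6) - 15) = -361*(-12 - 15) = -361*(-27) = 9747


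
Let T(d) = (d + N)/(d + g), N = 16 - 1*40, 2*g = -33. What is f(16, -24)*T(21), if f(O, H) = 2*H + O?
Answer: 64/3 ≈ 21.333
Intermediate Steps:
g = -33/2 (g = (½)*(-33) = -33/2 ≈ -16.500)
N = -24 (N = 16 - 40 = -24)
f(O, H) = O + 2*H
T(d) = (-24 + d)/(-33/2 + d) (T(d) = (d - 24)/(d - 33/2) = (-24 + d)/(-33/2 + d))
f(16, -24)*T(21) = (16 + 2*(-24))*(2*(-24 + 21)/(-33 + 2*21)) = (16 - 48)*(2*(-3)/(-33 + 42)) = -64*(-3)/9 = -32*(-⅔) = 64/3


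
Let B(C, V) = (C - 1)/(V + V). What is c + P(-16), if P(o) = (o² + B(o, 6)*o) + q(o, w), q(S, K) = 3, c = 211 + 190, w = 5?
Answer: 2048/3 ≈ 682.67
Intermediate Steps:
B(C, V) = (-1 + C)/(2*V) (B(C, V) = (-1 + C)/((2*V)) = (-1 + C)*(1/(2*V)) = (-1 + C)/(2*V))
c = 401
P(o) = 3 + o² + o*(-1/12 + o/12) (P(o) = (o² + ((½)*(-1 + o)/6)*o) + 3 = (o² + ((½)*(⅙)*(-1 + o))*o) + 3 = (o² + (-1/12 + o/12)*o) + 3 = (o² + o*(-1/12 + o/12)) + 3 = 3 + o² + o*(-1/12 + o/12))
c + P(-16) = 401 + (3 - 1/12*(-16) + (13/12)*(-16)²) = 401 + (3 + 4/3 + (13/12)*256) = 401 + (3 + 4/3 + 832/3) = 401 + 845/3 = 2048/3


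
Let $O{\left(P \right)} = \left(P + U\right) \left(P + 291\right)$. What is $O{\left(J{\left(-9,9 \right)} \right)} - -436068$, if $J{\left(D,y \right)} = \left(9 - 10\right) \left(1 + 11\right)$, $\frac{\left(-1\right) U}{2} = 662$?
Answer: $63324$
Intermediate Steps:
$U = -1324$ ($U = \left(-2\right) 662 = -1324$)
$J{\left(D,y \right)} = -12$ ($J{\left(D,y \right)} = \left(-1\right) 12 = -12$)
$O{\left(P \right)} = \left(-1324 + P\right) \left(291 + P\right)$ ($O{\left(P \right)} = \left(P - 1324\right) \left(P + 291\right) = \left(-1324 + P\right) \left(291 + P\right)$)
$O{\left(J{\left(-9,9 \right)} \right)} - -436068 = \left(-385284 + \left(-12\right)^{2} - -12396\right) - -436068 = \left(-385284 + 144 + 12396\right) + 436068 = -372744 + 436068 = 63324$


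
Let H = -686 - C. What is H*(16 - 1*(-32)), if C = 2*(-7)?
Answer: -32256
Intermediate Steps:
C = -14
H = -672 (H = -686 - 1*(-14) = -686 + 14 = -672)
H*(16 - 1*(-32)) = -672*(16 - 1*(-32)) = -672*(16 + 32) = -672*48 = -32256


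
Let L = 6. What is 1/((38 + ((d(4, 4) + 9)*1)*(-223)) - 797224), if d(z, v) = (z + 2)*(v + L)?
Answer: -1/812573 ≈ -1.2307e-6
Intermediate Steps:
d(z, v) = (2 + z)*(6 + v) (d(z, v) = (z + 2)*(v + 6) = (2 + z)*(6 + v))
1/((38 + ((d(4, 4) + 9)*1)*(-223)) - 797224) = 1/((38 + (((12 + 2*4 + 6*4 + 4*4) + 9)*1)*(-223)) - 797224) = 1/((38 + (((12 + 8 + 24 + 16) + 9)*1)*(-223)) - 797224) = 1/((38 + ((60 + 9)*1)*(-223)) - 797224) = 1/((38 + (69*1)*(-223)) - 797224) = 1/((38 + 69*(-223)) - 797224) = 1/((38 - 15387) - 797224) = 1/(-15349 - 797224) = 1/(-812573) = -1/812573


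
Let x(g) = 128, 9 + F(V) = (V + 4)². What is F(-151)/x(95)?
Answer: 675/4 ≈ 168.75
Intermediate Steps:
F(V) = -9 + (4 + V)² (F(V) = -9 + (V + 4)² = -9 + (4 + V)²)
F(-151)/x(95) = (-9 + (4 - 151)²)/128 = (-9 + (-147)²)*(1/128) = (-9 + 21609)*(1/128) = 21600*(1/128) = 675/4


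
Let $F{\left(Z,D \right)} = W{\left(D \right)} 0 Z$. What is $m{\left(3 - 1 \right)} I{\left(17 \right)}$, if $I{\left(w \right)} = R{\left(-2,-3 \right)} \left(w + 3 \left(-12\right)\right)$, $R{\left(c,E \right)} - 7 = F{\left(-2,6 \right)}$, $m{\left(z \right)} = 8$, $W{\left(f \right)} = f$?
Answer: $-1064$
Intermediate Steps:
$F{\left(Z,D \right)} = 0$ ($F{\left(Z,D \right)} = D 0 Z = 0 Z = 0$)
$R{\left(c,E \right)} = 7$ ($R{\left(c,E \right)} = 7 + 0 = 7$)
$I{\left(w \right)} = -252 + 7 w$ ($I{\left(w \right)} = 7 \left(w + 3 \left(-12\right)\right) = 7 \left(w - 36\right) = 7 \left(-36 + w\right) = -252 + 7 w$)
$m{\left(3 - 1 \right)} I{\left(17 \right)} = 8 \left(-252 + 7 \cdot 17\right) = 8 \left(-252 + 119\right) = 8 \left(-133\right) = -1064$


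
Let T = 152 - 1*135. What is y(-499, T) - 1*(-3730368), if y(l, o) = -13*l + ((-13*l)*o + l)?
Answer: 3846635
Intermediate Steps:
T = 17 (T = 152 - 135 = 17)
y(l, o) = -12*l - 13*l*o (y(l, o) = -13*l + (-13*l*o + l) = -13*l + (l - 13*l*o) = -12*l - 13*l*o)
y(-499, T) - 1*(-3730368) = -1*(-499)*(12 + 13*17) - 1*(-3730368) = -1*(-499)*(12 + 221) + 3730368 = -1*(-499)*233 + 3730368 = 116267 + 3730368 = 3846635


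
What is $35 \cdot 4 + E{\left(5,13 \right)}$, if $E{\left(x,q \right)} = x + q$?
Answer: $158$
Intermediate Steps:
$E{\left(x,q \right)} = q + x$
$35 \cdot 4 + E{\left(5,13 \right)} = 35 \cdot 4 + \left(13 + 5\right) = 140 + 18 = 158$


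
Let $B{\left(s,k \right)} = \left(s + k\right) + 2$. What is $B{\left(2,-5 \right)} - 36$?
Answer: $-37$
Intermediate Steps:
$B{\left(s,k \right)} = 2 + k + s$ ($B{\left(s,k \right)} = \left(k + s\right) + 2 = 2 + k + s$)
$B{\left(2,-5 \right)} - 36 = \left(2 - 5 + 2\right) - 36 = -1 - 36 = -37$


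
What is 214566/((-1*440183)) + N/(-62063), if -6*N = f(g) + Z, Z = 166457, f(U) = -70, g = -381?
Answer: -6658929127/163914465174 ≈ -0.040624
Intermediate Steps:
N = -166387/6 (N = -(-70 + 166457)/6 = -⅙*166387 = -166387/6 ≈ -27731.)
214566/((-1*440183)) + N/(-62063) = 214566/((-1*440183)) - 166387/6/(-62063) = 214566/(-440183) - 166387/6*(-1/62063) = 214566*(-1/440183) + 166387/372378 = -214566/440183 + 166387/372378 = -6658929127/163914465174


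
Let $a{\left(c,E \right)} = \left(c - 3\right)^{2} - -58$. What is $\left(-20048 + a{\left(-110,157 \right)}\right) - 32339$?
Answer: $-39560$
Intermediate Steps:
$a{\left(c,E \right)} = 58 + \left(-3 + c\right)^{2}$ ($a{\left(c,E \right)} = \left(-3 + c\right)^{2} + 58 = 58 + \left(-3 + c\right)^{2}$)
$\left(-20048 + a{\left(-110,157 \right)}\right) - 32339 = \left(-20048 + \left(58 + \left(-3 - 110\right)^{2}\right)\right) - 32339 = \left(-20048 + \left(58 + \left(-113\right)^{2}\right)\right) - 32339 = \left(-20048 + \left(58 + 12769\right)\right) - 32339 = \left(-20048 + 12827\right) - 32339 = -7221 - 32339 = -39560$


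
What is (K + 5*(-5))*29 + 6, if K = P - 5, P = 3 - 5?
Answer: -922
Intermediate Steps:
P = -2
K = -7 (K = -2 - 5 = -7)
(K + 5*(-5))*29 + 6 = (-7 + 5*(-5))*29 + 6 = (-7 - 25)*29 + 6 = -32*29 + 6 = -928 + 6 = -922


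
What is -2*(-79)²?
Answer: -12482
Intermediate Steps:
-2*(-79)² = -2*6241 = -12482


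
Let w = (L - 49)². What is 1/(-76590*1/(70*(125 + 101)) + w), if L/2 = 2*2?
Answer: 1582/2651683 ≈ 0.00059660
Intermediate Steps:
L = 8 (L = 2*(2*2) = 2*4 = 8)
w = 1681 (w = (8 - 49)² = (-41)² = 1681)
1/(-76590*1/(70*(125 + 101)) + w) = 1/(-76590*1/(70*(125 + 101)) + 1681) = 1/(-76590/(70*226) + 1681) = 1/(-76590/15820 + 1681) = 1/(-76590*1/15820 + 1681) = 1/(-7659/1582 + 1681) = 1/(2651683/1582) = 1582/2651683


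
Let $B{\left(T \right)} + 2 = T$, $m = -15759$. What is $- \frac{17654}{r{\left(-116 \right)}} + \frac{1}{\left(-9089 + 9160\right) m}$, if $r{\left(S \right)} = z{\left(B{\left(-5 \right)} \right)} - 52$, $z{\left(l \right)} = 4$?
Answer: $\frac{3292144393}{8951112} \approx 367.79$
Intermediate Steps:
$B{\left(T \right)} = -2 + T$
$r{\left(S \right)} = -48$ ($r{\left(S \right)} = 4 - 52 = -48$)
$- \frac{17654}{r{\left(-116 \right)}} + \frac{1}{\left(-9089 + 9160\right) m} = - \frac{17654}{-48} + \frac{1}{\left(-9089 + 9160\right) \left(-15759\right)} = \left(-17654\right) \left(- \frac{1}{48}\right) + \frac{1}{71} \left(- \frac{1}{15759}\right) = \frac{8827}{24} + \frac{1}{71} \left(- \frac{1}{15759}\right) = \frac{8827}{24} - \frac{1}{1118889} = \frac{3292144393}{8951112}$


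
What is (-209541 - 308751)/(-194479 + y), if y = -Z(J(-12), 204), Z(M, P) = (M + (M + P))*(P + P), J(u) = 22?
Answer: 518292/295663 ≈ 1.7530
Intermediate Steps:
Z(M, P) = 2*P*(P + 2*M) (Z(M, P) = (P + 2*M)*(2*P) = 2*P*(P + 2*M))
y = -101184 (y = -2*204*(204 + 2*22) = -2*204*(204 + 44) = -2*204*248 = -1*101184 = -101184)
(-209541 - 308751)/(-194479 + y) = (-209541 - 308751)/(-194479 - 101184) = -518292/(-295663) = -518292*(-1/295663) = 518292/295663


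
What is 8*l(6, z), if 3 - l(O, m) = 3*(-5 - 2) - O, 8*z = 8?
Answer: 240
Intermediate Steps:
z = 1 (z = (1/8)*8 = 1)
l(O, m) = 24 + O (l(O, m) = 3 - (3*(-5 - 2) - O) = 3 - (3*(-7) - O) = 3 - (-21 - O) = 3 + (21 + O) = 24 + O)
8*l(6, z) = 8*(24 + 6) = 8*30 = 240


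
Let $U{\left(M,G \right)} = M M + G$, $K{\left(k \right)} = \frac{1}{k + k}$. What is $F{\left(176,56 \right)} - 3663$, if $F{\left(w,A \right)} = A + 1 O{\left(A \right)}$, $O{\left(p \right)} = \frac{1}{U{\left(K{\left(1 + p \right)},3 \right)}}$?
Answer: $- \frac{140620327}{38989} \approx -3606.7$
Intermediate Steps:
$K{\left(k \right)} = \frac{1}{2 k}$
$U{\left(M,G \right)} = G + M^{2}$ ($U{\left(M,G \right)} = M^{2} + G = G + M^{2}$)
$O{\left(p \right)} = \frac{1}{3 + \frac{1}{4 \left(1 + p\right)^{2}}}$ ($O{\left(p \right)} = \frac{1}{3 + \left(\frac{1}{2 \left(1 + p\right)}\right)^{2}} = \frac{1}{3 + \frac{1}{4 \left(1 + p\right)^{2}}}$)
$F{\left(w,A \right)} = A + \frac{4 \left(1 + A\right)^{2}}{1 + 12 \left(1 + A\right)^{2}}$ ($F{\left(w,A \right)} = A + 1 \frac{4 \left(1 + A\right)^{2}}{1 + 12 \left(1 + A\right)^{2}} = A + \frac{4 \left(1 + A\right)^{2}}{1 + 12 \left(1 + A\right)^{2}}$)
$F{\left(176,56 \right)} - 3663 = \left(56 + \frac{1}{3 + \frac{1}{4 \left(1 + 56\right)^{2}}}\right) - 3663 = \left(56 + \frac{1}{3 + \frac{1}{4 \cdot 3249}}\right) - 3663 = \left(56 + \frac{1}{3 + \frac{1}{4} \cdot \frac{1}{3249}}\right) - 3663 = \left(56 + \frac{1}{3 + \frac{1}{12996}}\right) - 3663 = \left(56 + \frac{1}{\frac{38989}{12996}}\right) - 3663 = \left(56 + \frac{12996}{38989}\right) - 3663 = \frac{2196380}{38989} - 3663 = - \frac{140620327}{38989}$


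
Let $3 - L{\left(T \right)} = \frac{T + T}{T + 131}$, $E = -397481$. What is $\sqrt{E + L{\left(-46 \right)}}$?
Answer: $\frac{i \sqrt{2871770730}}{85} \approx 630.46 i$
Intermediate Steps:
$L{\left(T \right)} = 3 - \frac{2 T}{131 + T}$ ($L{\left(T \right)} = 3 - \frac{T + T}{T + 131} = 3 - \frac{2 T}{131 + T}$)
$\sqrt{E + L{\left(-46 \right)}} = \sqrt{-397481 + \frac{393 - 46}{131 - 46}} = \sqrt{-397481 + \frac{1}{85} \cdot 347} = \sqrt{-397481 + \frac{347}{85}} = \sqrt{- \frac{33785538}{85}} = \frac{i \sqrt{2871770730}}{85}$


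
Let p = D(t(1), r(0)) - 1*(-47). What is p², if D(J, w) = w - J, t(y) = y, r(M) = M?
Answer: 2116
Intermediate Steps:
p = 46 (p = (0 - 1*1) - 1*(-47) = (0 - 1) + 47 = -1 + 47 = 46)
p² = 46² = 2116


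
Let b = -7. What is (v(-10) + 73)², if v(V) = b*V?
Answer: 20449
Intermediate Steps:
v(V) = -7*V
(v(-10) + 73)² = (-7*(-10) + 73)² = (70 + 73)² = 143² = 20449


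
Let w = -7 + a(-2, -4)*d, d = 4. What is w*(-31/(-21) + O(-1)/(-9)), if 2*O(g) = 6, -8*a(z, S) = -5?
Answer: -36/7 ≈ -5.1429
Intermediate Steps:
a(z, S) = 5/8 (a(z, S) = -1/8*(-5) = 5/8)
O(g) = 3 (O(g) = (1/2)*6 = 3)
w = -9/2 (w = -7 + (5/8)*4 = -7 + 5/2 = -9/2 ≈ -4.5000)
w*(-31/(-21) + O(-1)/(-9)) = -9*(-31/(-21) + 3/(-9))/2 = -9*(-31*(-1/21) + 3*(-1/9))/2 = -9*(31/21 - 1/3)/2 = -9/2*8/7 = -36/7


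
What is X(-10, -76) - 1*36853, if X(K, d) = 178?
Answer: -36675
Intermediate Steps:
X(-10, -76) - 1*36853 = 178 - 1*36853 = 178 - 36853 = -36675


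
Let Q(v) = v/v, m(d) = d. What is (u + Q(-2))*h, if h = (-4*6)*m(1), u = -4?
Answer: 72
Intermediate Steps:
Q(v) = 1
h = -24 (h = -4*6*1 = -24*1 = -24)
(u + Q(-2))*h = (-4 + 1)*(-24) = -3*(-24) = 72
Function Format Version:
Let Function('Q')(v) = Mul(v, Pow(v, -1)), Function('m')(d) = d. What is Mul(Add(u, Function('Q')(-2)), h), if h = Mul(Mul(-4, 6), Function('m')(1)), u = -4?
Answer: 72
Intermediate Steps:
Function('Q')(v) = 1
h = -24 (h = Mul(Mul(-4, 6), 1) = Mul(-24, 1) = -24)
Mul(Add(u, Function('Q')(-2)), h) = Mul(Add(-4, 1), -24) = Mul(-3, -24) = 72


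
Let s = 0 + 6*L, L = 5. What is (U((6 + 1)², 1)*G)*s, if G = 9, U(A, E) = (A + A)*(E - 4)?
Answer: -79380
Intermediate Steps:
U(A, E) = 2*A*(-4 + E) (U(A, E) = (2*A)*(-4 + E) = 2*A*(-4 + E))
s = 30 (s = 0 + 6*5 = 0 + 30 = 30)
(U((6 + 1)², 1)*G)*s = ((2*(6 + 1)²*(-4 + 1))*9)*30 = ((2*7²*(-3))*9)*30 = ((2*49*(-3))*9)*30 = -294*9*30 = -2646*30 = -79380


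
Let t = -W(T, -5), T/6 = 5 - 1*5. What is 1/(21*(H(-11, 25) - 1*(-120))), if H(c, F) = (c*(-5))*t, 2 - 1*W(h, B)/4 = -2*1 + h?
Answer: -1/15960 ≈ -6.2657e-5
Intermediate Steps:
T = 0 (T = 6*(5 - 1*5) = 6*(5 - 5) = 6*0 = 0)
W(h, B) = 16 - 4*h (W(h, B) = 8 - 4*(-2*1 + h) = 8 - 4*(-2 + h) = 8 + (8 - 4*h) = 16 - 4*h)
t = -16 (t = -(16 - 4*0) = -(16 + 0) = -1*16 = -16)
H(c, F) = 80*c (H(c, F) = (c*(-5))*(-16) = -5*c*(-16) = 80*c)
1/(21*(H(-11, 25) - 1*(-120))) = 1/(21*(80*(-11) - 1*(-120))) = 1/(21*(-880 + 120)) = 1/(21*(-760)) = 1/(-15960) = -1/15960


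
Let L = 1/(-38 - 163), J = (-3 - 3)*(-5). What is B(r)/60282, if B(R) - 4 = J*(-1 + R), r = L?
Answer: -292/673149 ≈ -0.00043378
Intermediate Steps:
J = 30 (J = -6*(-5) = 30)
L = -1/201 (L = 1/(-201) = -1/201 ≈ -0.0049751)
r = -1/201 ≈ -0.0049751
B(R) = -26 + 30*R (B(R) = 4 + 30*(-1 + R) = 4 + (-30 + 30*R) = -26 + 30*R)
B(r)/60282 = (-26 + 30*(-1/201))/60282 = (-26 - 10/67)*(1/60282) = -1752/67*1/60282 = -292/673149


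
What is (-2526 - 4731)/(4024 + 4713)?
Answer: -7257/8737 ≈ -0.83061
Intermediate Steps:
(-2526 - 4731)/(4024 + 4713) = -7257/8737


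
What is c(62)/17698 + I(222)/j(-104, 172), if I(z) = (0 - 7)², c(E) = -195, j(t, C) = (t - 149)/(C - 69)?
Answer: -89371141/4477594 ≈ -19.960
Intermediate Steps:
j(t, C) = (-149 + t)/(-69 + C)
I(z) = 49 (I(z) = (-7)² = 49)
c(62)/17698 + I(222)/j(-104, 172) = -195/17698 + 49/(((-149 - 104)/(-69 + 172))) = -195*1/17698 + 49/((-253/103)) = -195/17698 + 49/(((1/103)*(-253))) = -195/17698 + 49/(-253/103) = -195/17698 + 49*(-103/253) = -195/17698 - 5047/253 = -89371141/4477594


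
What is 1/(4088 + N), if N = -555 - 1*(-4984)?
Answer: 1/8517 ≈ 0.00011741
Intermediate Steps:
N = 4429 (N = -555 + 4984 = 4429)
1/(4088 + N) = 1/(4088 + 4429) = 1/8517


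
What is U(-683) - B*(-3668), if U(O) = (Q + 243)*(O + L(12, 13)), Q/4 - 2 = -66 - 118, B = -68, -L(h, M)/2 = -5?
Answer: 76981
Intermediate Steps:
L(h, M) = 10 (L(h, M) = -2*(-5) = 10)
Q = -728 (Q = 8 + 4*(-66 - 118) = 8 + 4*(-184) = 8 - 736 = -728)
U(O) = -4850 - 485*O (U(O) = (-728 + 243)*(O + 10) = -485*(10 + O) = -4850 - 485*O)
U(-683) - B*(-3668) = (-4850 - 485*(-683)) - (-68)*(-3668) = (-4850 + 331255) - 1*249424 = 326405 - 249424 = 76981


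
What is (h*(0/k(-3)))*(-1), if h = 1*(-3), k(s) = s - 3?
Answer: 0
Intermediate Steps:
k(s) = -3 + s
h = -3
(h*(0/k(-3)))*(-1) = -0/(-3 - 3)*(-1) = -0/(-6)*(-1) = -0*(-1)/6*(-1) = -3*0*(-1) = 0*(-1) = 0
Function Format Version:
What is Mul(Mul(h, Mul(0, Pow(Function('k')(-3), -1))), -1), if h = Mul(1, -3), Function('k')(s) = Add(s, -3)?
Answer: 0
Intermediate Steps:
Function('k')(s) = Add(-3, s)
h = -3
Mul(Mul(h, Mul(0, Pow(Function('k')(-3), -1))), -1) = Mul(Mul(-3, Mul(0, Pow(Add(-3, -3), -1))), -1) = Mul(Mul(-3, Mul(0, Pow(-6, -1))), -1) = Mul(Mul(-3, Mul(0, Rational(-1, 6))), -1) = Mul(Mul(-3, 0), -1) = Mul(0, -1) = 0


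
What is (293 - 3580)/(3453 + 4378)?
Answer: -3287/7831 ≈ -0.41974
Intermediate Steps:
(293 - 3580)/(3453 + 4378) = -3287/7831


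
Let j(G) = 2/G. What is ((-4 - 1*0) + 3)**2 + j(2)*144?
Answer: 145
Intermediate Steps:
((-4 - 1*0) + 3)**2 + j(2)*144 = ((-4 - 1*0) + 3)**2 + (2/2)*144 = ((-4 + 0) + 3)**2 + (2*(1/2))*144 = (-4 + 3)**2 + 1*144 = (-1)**2 + 144 = 1 + 144 = 145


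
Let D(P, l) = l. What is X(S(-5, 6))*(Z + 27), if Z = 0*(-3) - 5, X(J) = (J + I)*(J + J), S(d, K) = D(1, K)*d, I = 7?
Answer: 30360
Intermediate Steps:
S(d, K) = K*d
X(J) = 2*J*(7 + J) (X(J) = (J + 7)*(J + J) = (7 + J)*(2*J) = 2*J*(7 + J))
Z = -5 (Z = 0 - 5 = -5)
X(S(-5, 6))*(Z + 27) = (2*(6*(-5))*(7 + 6*(-5)))*(-5 + 27) = (2*(-30)*(7 - 30))*22 = (2*(-30)*(-23))*22 = 1380*22 = 30360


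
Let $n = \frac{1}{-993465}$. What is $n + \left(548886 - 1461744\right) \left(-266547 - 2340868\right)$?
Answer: $\frac{2364645037409072549}{993465} \approx 2.3802 \cdot 10^{12}$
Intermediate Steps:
$n = - \frac{1}{993465} \approx -1.0066 \cdot 10^{-6}$
$n + \left(548886 - 1461744\right) \left(-266547 - 2340868\right) = - \frac{1}{993465} + \left(548886 - 1461744\right) \left(-266547 - 2340868\right) = - \frac{1}{993465} + \left(548886 - 1461744\right) \left(-2607415\right) = - \frac{1}{993465} - -2380199642070 = - \frac{1}{993465} + 2380199642070 = \frac{2364645037409072549}{993465}$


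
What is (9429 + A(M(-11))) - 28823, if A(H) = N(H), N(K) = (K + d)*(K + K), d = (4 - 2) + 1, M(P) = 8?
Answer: -19218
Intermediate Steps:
d = 3 (d = 2 + 1 = 3)
N(K) = 2*K*(3 + K) (N(K) = (K + 3)*(K + K) = (3 + K)*(2*K) = 2*K*(3 + K))
A(H) = 2*H*(3 + H)
(9429 + A(M(-11))) - 28823 = (9429 + 2*8*(3 + 8)) - 28823 = (9429 + 2*8*11) - 28823 = (9429 + 176) - 28823 = 9605 - 28823 = -19218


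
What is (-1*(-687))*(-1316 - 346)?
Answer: -1141794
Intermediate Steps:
(-1*(-687))*(-1316 - 346) = 687*(-1662) = -1141794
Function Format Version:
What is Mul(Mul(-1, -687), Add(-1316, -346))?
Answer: -1141794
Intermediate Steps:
Mul(Mul(-1, -687), Add(-1316, -346)) = Mul(687, -1662) = -1141794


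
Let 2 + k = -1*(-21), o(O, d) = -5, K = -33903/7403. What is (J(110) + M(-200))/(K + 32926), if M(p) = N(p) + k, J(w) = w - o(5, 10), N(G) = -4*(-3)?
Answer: 1080838/243717275 ≈ 0.0044348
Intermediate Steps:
K = -33903/7403 (K = -33903*1/7403 = -33903/7403 ≈ -4.5796)
k = 19 (k = -2 - 1*(-21) = -2 + 21 = 19)
N(G) = 12
J(w) = 5 + w (J(w) = w - 1*(-5) = w + 5 = 5 + w)
M(p) = 31 (M(p) = 12 + 19 = 31)
(J(110) + M(-200))/(K + 32926) = ((5 + 110) + 31)/(-33903/7403 + 32926) = (115 + 31)/(243717275/7403) = 146*(7403/243717275) = 1080838/243717275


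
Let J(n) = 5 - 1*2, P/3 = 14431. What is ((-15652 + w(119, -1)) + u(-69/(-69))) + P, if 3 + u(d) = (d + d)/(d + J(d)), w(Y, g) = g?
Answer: 55275/2 ≈ 27638.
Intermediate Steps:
P = 43293 (P = 3*14431 = 43293)
J(n) = 3 (J(n) = 5 - 2 = 3)
u(d) = -3 + 2*d/(3 + d) (u(d) = -3 + (d + d)/(d + 3) = -3 + (2*d)/(3 + d) = -3 + 2*d/(3 + d))
((-15652 + w(119, -1)) + u(-69/(-69))) + P = ((-15652 - 1) + (-9 - (-69)/(-69))/(3 - 69/(-69))) + 43293 = (-15653 + (-9 - (-69)*(-1)/69)/(3 - 69*(-1/69))) + 43293 = (-15653 + (-9 - 1*1)/(3 + 1)) + 43293 = (-15653 + (-9 - 1)/4) + 43293 = (-15653 + (1/4)*(-10)) + 43293 = (-15653 - 5/2) + 43293 = -31311/2 + 43293 = 55275/2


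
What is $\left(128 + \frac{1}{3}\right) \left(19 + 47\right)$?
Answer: $8470$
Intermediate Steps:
$\left(128 + \frac{1}{3}\right) \left(19 + 47\right) = \left(128 + \frac{1}{3}\right) 66 = \frac{385}{3} \cdot 66 = 8470$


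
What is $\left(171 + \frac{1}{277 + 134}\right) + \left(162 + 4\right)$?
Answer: $\frac{138508}{411} \approx 337.0$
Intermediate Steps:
$\left(171 + \frac{1}{277 + 134}\right) + \left(162 + 4\right) = \left(171 + \frac{1}{411}\right) + 166 = \frac{70282}{411} + 166 = \frac{138508}{411}$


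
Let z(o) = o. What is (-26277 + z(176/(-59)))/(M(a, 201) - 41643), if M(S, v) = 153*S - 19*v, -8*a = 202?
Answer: 6202076/11640759 ≈ 0.53279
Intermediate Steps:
a = -101/4 (a = -⅛*202 = -101/4 ≈ -25.250)
M(S, v) = -19*v + 153*S
(-26277 + z(176/(-59)))/(M(a, 201) - 41643) = (-26277 + 176/(-59))/((-19*201 + 153*(-101/4)) - 41643) = (-26277 + 176*(-1/59))/((-3819 - 15453/4) - 41643) = (-26277 - 176/59)/(-30729/4 - 41643) = -1550519/(59*(-197301/4)) = -1550519/59*(-4/197301) = 6202076/11640759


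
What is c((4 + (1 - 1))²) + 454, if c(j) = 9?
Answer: 463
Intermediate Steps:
c((4 + (1 - 1))²) + 454 = 9 + 454 = 463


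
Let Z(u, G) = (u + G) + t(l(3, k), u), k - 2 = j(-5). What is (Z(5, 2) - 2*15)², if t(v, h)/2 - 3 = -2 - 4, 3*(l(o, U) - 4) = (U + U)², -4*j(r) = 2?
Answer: 841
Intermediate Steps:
j(r) = -½ (j(r) = -¼*2 = -½)
k = 3/2 (k = 2 - ½ = 3/2 ≈ 1.5000)
l(o, U) = 4 + 4*U²/3 (l(o, U) = 4 + (U + U)²/3 = 4 + (2*U)²/3 = 4 + (4*U²)/3 = 4 + 4*U²/3)
t(v, h) = -6 (t(v, h) = 6 + 2*(-2 - 4) = 6 + 2*(-6) = 6 - 12 = -6)
Z(u, G) = -6 + G + u (Z(u, G) = (u + G) - 6 = (G + u) - 6 = -6 + G + u)
(Z(5, 2) - 2*15)² = ((-6 + 2 + 5) - 2*15)² = (1 - 30)² = (-29)² = 841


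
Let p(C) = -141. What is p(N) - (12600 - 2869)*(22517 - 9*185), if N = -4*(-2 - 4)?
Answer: -202910953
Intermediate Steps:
N = 24 (N = -4*(-6) = 24)
p(N) - (12600 - 2869)*(22517 - 9*185) = -141 - (12600 - 2869)*(22517 - 9*185) = -141 - 9731*(22517 - 1665) = -141 - 9731*20852 = -141 - 1*202910812 = -141 - 202910812 = -202910953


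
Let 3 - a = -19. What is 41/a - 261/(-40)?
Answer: 3691/440 ≈ 8.3886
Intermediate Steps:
a = 22 (a = 3 - 1*(-19) = 3 + 19 = 22)
41/a - 261/(-40) = 41/22 - 261/(-40) = 41*(1/22) - 261*(-1/40) = 41/22 + 261/40 = 3691/440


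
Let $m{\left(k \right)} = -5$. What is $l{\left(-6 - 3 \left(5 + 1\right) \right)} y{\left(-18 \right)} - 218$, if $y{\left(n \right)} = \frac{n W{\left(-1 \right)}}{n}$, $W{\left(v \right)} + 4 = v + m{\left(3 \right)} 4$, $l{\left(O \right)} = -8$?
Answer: $-18$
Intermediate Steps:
$W{\left(v \right)} = -24 + v$ ($W{\left(v \right)} = -4 + \left(v - 20\right) = -4 + \left(-20 + v\right) = -24 + v$)
$y{\left(n \right)} = -25$ ($y{\left(n \right)} = \frac{n \left(-24 - 1\right)}{n} = \frac{n \left(-25\right)}{n} = \frac{\left(-25\right) n}{n} = -25$)
$l{\left(-6 - 3 \left(5 + 1\right) \right)} y{\left(-18 \right)} - 218 = \left(-8\right) \left(-25\right) - 218 = 200 - 218 = -18$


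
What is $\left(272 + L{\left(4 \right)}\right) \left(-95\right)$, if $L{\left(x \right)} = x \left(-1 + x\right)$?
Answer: $-26980$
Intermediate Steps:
$\left(272 + L{\left(4 \right)}\right) \left(-95\right) = \left(272 + 4 \left(-1 + 4\right)\right) \left(-95\right) = \left(272 + 4 \cdot 3\right) \left(-95\right) = \left(272 + 12\right) \left(-95\right) = 284 \left(-95\right) = -26980$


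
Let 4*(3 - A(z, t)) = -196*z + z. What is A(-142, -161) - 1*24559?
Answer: -62957/2 ≈ -31479.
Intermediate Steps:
A(z, t) = 3 + 195*z/4 (A(z, t) = 3 - (-196*z + z)/4 = 3 - (-195)*z/4 = 3 + 195*z/4)
A(-142, -161) - 1*24559 = (3 + (195/4)*(-142)) - 1*24559 = (3 - 13845/2) - 24559 = -13839/2 - 24559 = -62957/2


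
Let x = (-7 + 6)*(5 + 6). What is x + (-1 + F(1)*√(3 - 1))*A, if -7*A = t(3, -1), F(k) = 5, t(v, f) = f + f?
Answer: -79/7 + 10*√2/7 ≈ -9.2654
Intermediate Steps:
t(v, f) = 2*f
A = 2/7 (A = -2*(-1)/7 = -⅐*(-2) = 2/7 ≈ 0.28571)
x = -11 (x = -1*11 = -11)
x + (-1 + F(1)*√(3 - 1))*A = -11 + (-1 + 5*√(3 - 1))*(2/7) = -11 + (-1 + 5*√2)*(2/7) = -11 + (-2/7 + 10*√2/7) = -79/7 + 10*√2/7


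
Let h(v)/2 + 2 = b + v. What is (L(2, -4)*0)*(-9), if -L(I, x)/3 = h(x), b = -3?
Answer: 0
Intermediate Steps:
h(v) = -10 + 2*v (h(v) = -4 + 2*(-3 + v) = -4 + (-6 + 2*v) = -10 + 2*v)
L(I, x) = 30 - 6*x (L(I, x) = -3*(-10 + 2*x) = 30 - 6*x)
(L(2, -4)*0)*(-9) = ((30 - 6*(-4))*0)*(-9) = ((30 + 24)*0)*(-9) = (54*0)*(-9) = 0*(-9) = 0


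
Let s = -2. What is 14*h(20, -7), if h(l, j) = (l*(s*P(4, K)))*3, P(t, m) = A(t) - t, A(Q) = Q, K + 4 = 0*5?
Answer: 0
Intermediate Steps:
K = -4 (K = -4 + 0*5 = -4 + 0 = -4)
P(t, m) = 0 (P(t, m) = t - t = 0)
h(l, j) = 0 (h(l, j) = (l*(-2*0))*3 = (l*0)*3 = 0*3 = 0)
14*h(20, -7) = 14*0 = 0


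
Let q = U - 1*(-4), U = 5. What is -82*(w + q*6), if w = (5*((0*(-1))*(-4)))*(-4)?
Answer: -4428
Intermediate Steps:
q = 9 (q = 5 - 1*(-4) = 5 + 4 = 9)
w = 0 (w = (5*(0*(-4)))*(-4) = (5*0)*(-4) = 0*(-4) = 0)
-82*(w + q*6) = -82*(0 + 9*6) = -82*(0 + 54) = -82*54 = -4428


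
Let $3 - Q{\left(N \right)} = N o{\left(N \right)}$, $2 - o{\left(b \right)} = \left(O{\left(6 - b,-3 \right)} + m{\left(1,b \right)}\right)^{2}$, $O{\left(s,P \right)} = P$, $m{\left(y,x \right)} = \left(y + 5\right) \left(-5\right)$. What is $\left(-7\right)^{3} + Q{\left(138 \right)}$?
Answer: $149666$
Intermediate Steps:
$m{\left(y,x \right)} = -25 - 5 y$ ($m{\left(y,x \right)} = \left(5 + y\right) \left(-5\right) = -25 - 5 y$)
$o{\left(b \right)} = -1087$ ($o{\left(b \right)} = 2 - \left(-3 - 30\right)^{2} = 2 - \left(-33\right)^{2} = 2 - 1089 = -1087$)
$Q{\left(N \right)} = 3 + 1087 N$ ($Q{\left(N \right)} = 3 - N \left(-1087\right) = 3 - - 1087 N = 3 + 1087 N$)
$\left(-7\right)^{3} + Q{\left(138 \right)} = \left(-7\right)^{3} + \left(3 + 1087 \cdot 138\right) = -343 + \left(3 + 150006\right) = -343 + 150009 = 149666$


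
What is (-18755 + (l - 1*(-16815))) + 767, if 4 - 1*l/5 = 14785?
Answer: -75078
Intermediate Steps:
l = -73905 (l = 20 - 5*14785 = 20 - 73925 = -73905)
(-18755 + (l - 1*(-16815))) + 767 = (-18755 + (-73905 - 1*(-16815))) + 767 = (-18755 + (-73905 + 16815)) + 767 = (-18755 - 57090) + 767 = -75845 + 767 = -75078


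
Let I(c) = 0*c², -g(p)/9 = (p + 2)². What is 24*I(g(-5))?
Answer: 0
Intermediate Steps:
g(p) = -9*(2 + p)² (g(p) = -9*(p + 2)² = -9*(2 + p)²)
I(c) = 0
24*I(g(-5)) = 24*0 = 0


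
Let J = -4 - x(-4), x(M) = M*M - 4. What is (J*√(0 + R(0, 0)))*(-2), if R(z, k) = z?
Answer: 0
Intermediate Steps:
x(M) = -4 + M² (x(M) = M² - 4 = -4 + M²)
J = -16 (J = -4 - (-4 + (-4)²) = -4 - (-4 + 16) = -4 - 1*12 = -4 - 12 = -16)
(J*√(0 + R(0, 0)))*(-2) = -16*√(0 + 0)*(-2) = -16*√0*(-2) = -16*0*(-2) = 0*(-2) = 0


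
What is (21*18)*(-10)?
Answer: -3780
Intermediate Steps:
(21*18)*(-10) = 378*(-10) = -3780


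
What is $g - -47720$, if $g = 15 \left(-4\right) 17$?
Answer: $46700$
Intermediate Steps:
$g = -1020$ ($g = \left(-60\right) 17 = -1020$)
$g - -47720 = -1020 - -47720 = -1020 + 47720 = 46700$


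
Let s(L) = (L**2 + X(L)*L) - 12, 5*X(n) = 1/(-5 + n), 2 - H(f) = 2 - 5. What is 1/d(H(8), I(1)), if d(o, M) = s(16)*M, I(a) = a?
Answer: 55/13436 ≈ 0.0040935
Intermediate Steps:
H(f) = 5 (H(f) = 2 - (2 - 5) = 2 - 1*(-3) = 2 + 3 = 5)
X(n) = 1/(5*(-5 + n))
s(L) = -12 + L**2 + L/(5*(-5 + L)) (s(L) = (L**2 + (1/(5*(-5 + L)))*L) - 12 = (L**2 + L/(5*(-5 + L))) - 12 = -12 + L**2 + L/(5*(-5 + L)))
d(o, M) = 13436*M/55 (d(o, M) = (((1/5)*16 + (-12 + 16**2)*(-5 + 16))/(-5 + 16))*M = ((16/5 + (-12 + 256)*11)/11)*M = ((16/5 + 244*11)/11)*M = ((16/5 + 2684)/11)*M = ((1/11)*(13436/5))*M = 13436*M/55)
1/d(H(8), I(1)) = 1/((13436/55)*1) = 1/(13436/55) = 55/13436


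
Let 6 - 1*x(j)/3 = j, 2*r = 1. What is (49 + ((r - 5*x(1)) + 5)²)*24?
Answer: 117102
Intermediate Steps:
r = ½ (r = (½)*1 = ½ ≈ 0.50000)
x(j) = 18 - 3*j
(49 + ((r - 5*x(1)) + 5)²)*24 = (49 + ((½ - 5*(18 - 3*1)) + 5)²)*24 = (49 + ((½ - 5*(18 - 3)) + 5)²)*24 = (49 + ((½ - 5*15) + 5)²)*24 = (49 + ((½ - 75) + 5)²)*24 = (49 + (-149/2 + 5)²)*24 = (49 + (-139/2)²)*24 = (49 + 19321/4)*24 = (19517/4)*24 = 117102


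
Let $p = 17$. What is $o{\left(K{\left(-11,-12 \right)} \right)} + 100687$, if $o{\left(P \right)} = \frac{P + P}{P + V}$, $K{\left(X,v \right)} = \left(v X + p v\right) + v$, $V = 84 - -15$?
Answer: $\frac{503379}{5} \approx 1.0068 \cdot 10^{5}$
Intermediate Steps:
$V = 99$ ($V = 84 + 15 = 99$)
$K{\left(X,v \right)} = 18 v + X v$ ($K{\left(X,v \right)} = \left(v X + 17 v\right) + v = \left(X v + 17 v\right) + v = \left(17 v + X v\right) + v = 18 v + X v$)
$o{\left(P \right)} = \frac{2 P}{99 + P}$ ($o{\left(P \right)} = \frac{P + P}{P + 99} = \frac{2 P}{99 + P}$)
$o{\left(K{\left(-11,-12 \right)} \right)} + 100687 = \frac{2 \left(- 12 \left(18 - 11\right)\right)}{99 - 12 \left(18 - 11\right)} + 100687 = \frac{2 \left(\left(-12\right) 7\right)}{99 - 84} + 100687 = 2 \left(-84\right) \frac{1}{99 - 84} + 100687 = 2 \left(-84\right) \frac{1}{15} + 100687 = - \frac{56}{5} + 100687 = \frac{503379}{5}$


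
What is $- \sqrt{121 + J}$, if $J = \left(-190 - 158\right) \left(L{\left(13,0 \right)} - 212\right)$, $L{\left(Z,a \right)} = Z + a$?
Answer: $- \sqrt{69373} \approx -263.39$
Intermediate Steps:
$J = 69252$ ($J = \left(-190 - 158\right) \left(\left(13 + 0\right) - 212\right) = - 348 \left(13 - 212\right) = \left(-348\right) \left(-199\right) = 69252$)
$- \sqrt{121 + J} = - \sqrt{121 + 69252} = - \sqrt{69373}$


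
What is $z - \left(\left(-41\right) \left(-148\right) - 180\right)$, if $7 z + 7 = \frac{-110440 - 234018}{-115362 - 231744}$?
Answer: $- \frac{7154203090}{1214871} \approx -5888.9$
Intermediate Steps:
$z = - \frac{1042642}{1214871}$ ($z = -1 + \frac{\left(-110440 - 234018\right) \frac{1}{-115362 - 231744}}{7} = -1 + \frac{\left(-344458\right) \frac{1}{-347106}}{7} = -1 + \frac{\left(-344458\right) \left(- \frac{1}{347106}\right)}{7} = -1 + \frac{1}{7} \cdot \frac{172229}{173553} = -1 + \frac{172229}{1214871} = - \frac{1042642}{1214871} \approx -0.85823$)
$z - \left(\left(-41\right) \left(-148\right) - 180\right) = - \frac{1042642}{1214871} - \left(\left(-41\right) \left(-148\right) - 180\right) = - \frac{1042642}{1214871} - \left(6068 - 180\right) = - \frac{1042642}{1214871} - 5888 = - \frac{7154203090}{1214871}$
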